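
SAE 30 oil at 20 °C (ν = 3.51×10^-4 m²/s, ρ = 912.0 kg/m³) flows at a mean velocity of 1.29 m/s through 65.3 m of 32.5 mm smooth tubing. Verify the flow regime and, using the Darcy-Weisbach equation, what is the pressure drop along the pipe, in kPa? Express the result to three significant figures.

Re = VD/ν = 1.29·0.03250/3.51×10^-4 = 119 → laminar (Re < 2300)
f = 64/Re = 0.5358
h_f = f(L/D)V²/(2g) = 0.5358·(65.3/0.03250)·1.29²/(2·9.81) = 91.31 m
Δp = ρg·h_f = 912.0·9.81·91.31 = 816.9 kPa

Δp ≈ 817 kPa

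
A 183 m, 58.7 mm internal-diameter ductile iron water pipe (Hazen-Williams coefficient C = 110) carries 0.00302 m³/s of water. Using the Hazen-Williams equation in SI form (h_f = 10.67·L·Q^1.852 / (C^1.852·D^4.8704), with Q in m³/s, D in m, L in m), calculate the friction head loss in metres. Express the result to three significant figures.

h_f ≈ 6.92 m

h_f = 10.67·183·0.00302^1.852 / (110^1.852·0.0587^4.8704) = 6.921 m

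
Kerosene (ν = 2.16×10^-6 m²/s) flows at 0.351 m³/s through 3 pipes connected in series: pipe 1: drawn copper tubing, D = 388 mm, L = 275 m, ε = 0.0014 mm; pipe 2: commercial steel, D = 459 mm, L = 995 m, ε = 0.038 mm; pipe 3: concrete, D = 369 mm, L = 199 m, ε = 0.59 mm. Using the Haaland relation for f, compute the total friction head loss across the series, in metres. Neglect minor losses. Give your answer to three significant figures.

H ≈ 17.9 m

Pipe 1: V = 2.969 m/s, Re = 5.33×10^5, ε/D = 3.61×10^-6, f = 0.01296, h_1 = f(L/D)V²/2g = 4.124 m
Pipe 2: V = 2.121 m/s, Re = 4.51×10^5, ε/D = 8.28×10^-5, f = 0.01425, h_2 = f(L/D)V²/2g = 7.085 m
Pipe 3: V = 3.282 m/s, Re = 5.61×10^5, ε/D = 0.00160, f = 0.02247, h_3 = f(L/D)V²/2g = 6.653 m
Series → Q common, losses add: H = Σh = 17.86 m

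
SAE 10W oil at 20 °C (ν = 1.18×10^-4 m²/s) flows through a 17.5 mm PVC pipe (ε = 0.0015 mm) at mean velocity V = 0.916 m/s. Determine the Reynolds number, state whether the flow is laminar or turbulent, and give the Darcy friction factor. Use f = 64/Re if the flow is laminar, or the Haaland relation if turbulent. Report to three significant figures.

Re = VD/ν = 0.9160·0.0175/1.18×10^-4 = 136
Re < 2300 → laminar → f = 64/Re = 0.4711

Re ≈ 136; laminar; f = 64/Re ≈ 0.471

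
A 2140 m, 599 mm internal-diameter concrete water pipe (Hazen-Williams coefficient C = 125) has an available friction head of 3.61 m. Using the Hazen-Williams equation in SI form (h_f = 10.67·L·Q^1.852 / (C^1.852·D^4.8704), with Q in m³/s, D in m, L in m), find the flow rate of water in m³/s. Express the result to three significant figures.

Q ≈ 0.288 m³/s

Rearranging: Q = [h_f·C^1.852·D^4.8704 / (10.67·L)]^(1/1.852)
Q = [3.61·125^1.852·0.599^4.8704 / (10.67·2140)]^0.540 = 0.2879 m³/s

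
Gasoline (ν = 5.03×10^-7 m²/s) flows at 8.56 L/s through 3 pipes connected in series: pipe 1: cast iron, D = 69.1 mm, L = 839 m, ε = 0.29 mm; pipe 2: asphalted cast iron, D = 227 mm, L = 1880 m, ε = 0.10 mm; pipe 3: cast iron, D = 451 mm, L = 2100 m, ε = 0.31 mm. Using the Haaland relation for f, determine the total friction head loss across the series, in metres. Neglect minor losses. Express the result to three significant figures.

H ≈ 94.5 m

Pipe 1: V = 2.283 m/s, Re = 3.14×10^5, ε/D = 0.00420, f = 0.02919, h_1 = f(L/D)V²/2g = 94.11 m
Pipe 2: V = 0.2115 m/s, Re = 9.55×10^4, ε/D = 4.41×10^-4, f = 0.01994, h_2 = f(L/D)V²/2g = 0.3766 m
Pipe 3: V = 0.05358 m/s, Re = 4.80×10^4, ε/D = 6.87×10^-4, f = 0.02297, h_3 = f(L/D)V²/2g = 0.01565 m
Series → Q common, losses add: H = Σh = 94.50 m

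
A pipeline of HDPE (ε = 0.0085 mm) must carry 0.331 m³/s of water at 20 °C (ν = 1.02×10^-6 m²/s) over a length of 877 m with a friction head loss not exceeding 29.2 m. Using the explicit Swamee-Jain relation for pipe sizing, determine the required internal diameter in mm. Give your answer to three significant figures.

Swamee-Jain (Type III): D = 0.66·[ε^1.25·(LQ²/(gh_f))^4.75 + ν·Q^9.4·(L/(gh_f))^5.2]^0.04
LQ²/(gh_f) = 0.3354; L/(gh_f) = 3.062
Term 1 = ε^1.25·(…)^4.75 = 2.56×10^-9; Term 2 = ν·Q^9.4·(…)^5.2 = 1.05×10^-8
D = 0.66·(2.56×10^-9 + 1.05×10^-8)^0.04 = 0.3193 m = 319 mm
Check: V = 4.13 m/s, Re = 1.29×10^6, f = 0.01183, h_f = 28.3 m ≈ 29.2 m ✓

D ≈ 319 mm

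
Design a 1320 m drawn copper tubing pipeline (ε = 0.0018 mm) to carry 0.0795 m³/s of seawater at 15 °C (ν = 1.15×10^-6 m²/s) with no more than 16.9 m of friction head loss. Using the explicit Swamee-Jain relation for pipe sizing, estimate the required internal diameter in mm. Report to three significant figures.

Swamee-Jain (Type III): D = 0.66·[ε^1.25·(LQ²/(gh_f))^4.75 + ν·Q^9.4·(L/(gh_f))^5.2]^0.04
LQ²/(gh_f) = 0.05032; L/(gh_f) = 7.962
Term 1 = ε^1.25·(…)^4.75 = 4.49×10^-14; Term 2 = ν·Q^9.4·(…)^5.2 = 2.57×10^-12
D = 0.66·(4.49×10^-14 + 2.57×10^-12)^0.04 = 0.2271 m = 227 mm
Check: V = 1.96 m/s, Re = 3.88×10^5, f = 0.01382, h_f = 15.8 m ≈ 16.9 m ✓

D ≈ 227 mm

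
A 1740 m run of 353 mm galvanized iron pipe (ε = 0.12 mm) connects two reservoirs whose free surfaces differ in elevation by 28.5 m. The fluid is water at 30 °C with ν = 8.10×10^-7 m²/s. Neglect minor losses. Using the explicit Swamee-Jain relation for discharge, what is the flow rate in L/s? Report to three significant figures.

Swamee-Jain (Type II): Q = -0.965·√(gD⁵h_f/L)·ln[ε/(3.7D) + √(3.17ν²L/(gD³h_f))]
√(gD⁵h_f/L) = √(9.81·0.353⁵·28.5/1740) = 0.02968
ε/(3.7D) = 9.19×10^-5; √(3.17ν²L/(gD³h_f)) = 1.72×10^-5
Q = -0.965·0.02968·ln(1.090×10^-4) = 0.2613 m³/s
Check: V = 2.67 m/s, Re = 1.16×10^6, f = 0.01601, h_f = 28.7 m ≈ 28.5 m ✓

Q ≈ 261 L/s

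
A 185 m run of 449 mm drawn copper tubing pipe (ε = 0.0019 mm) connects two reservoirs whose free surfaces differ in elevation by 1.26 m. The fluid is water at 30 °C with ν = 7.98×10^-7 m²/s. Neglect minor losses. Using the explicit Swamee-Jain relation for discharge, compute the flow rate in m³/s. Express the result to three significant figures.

Q ≈ 0.366 m³/s

Swamee-Jain (Type II): Q = -0.965·√(gD⁵h_f/L)·ln[ε/(3.7D) + √(3.17ν²L/(gD³h_f))]
√(gD⁵h_f/L) = √(9.81·0.449⁵·1.26/185) = 0.03492
ε/(3.7D) = 1.14×10^-6; √(3.17ν²L/(gD³h_f)) = 1.83×10^-5
Q = -0.965·0.03492·ln(1.941×10^-5) = 0.3656 m³/s
Check: V = 2.31 m/s, Re = 1.30×10^6, f = 0.01124, h_f = 1.26 m ≈ 1.26 m ✓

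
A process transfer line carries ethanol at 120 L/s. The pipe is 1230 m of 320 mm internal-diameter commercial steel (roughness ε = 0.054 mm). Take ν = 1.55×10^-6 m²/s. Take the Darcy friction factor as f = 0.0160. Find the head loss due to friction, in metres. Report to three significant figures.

V = 4Q/(πD²) = 4·0.120/(π·0.320²) = 1.492 m/s
h_f = f(L/D)V²/(2g) = 0.01600·(1230/0.320)·1.492²/(2·9.81) = 6.978 m

h_f ≈ 6.98 m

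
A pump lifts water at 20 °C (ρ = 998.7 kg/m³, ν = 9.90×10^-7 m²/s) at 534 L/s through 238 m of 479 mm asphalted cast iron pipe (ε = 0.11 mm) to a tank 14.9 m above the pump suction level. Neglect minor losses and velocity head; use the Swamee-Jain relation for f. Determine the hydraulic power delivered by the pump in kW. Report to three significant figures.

V = 4Q/(πD²) = 2.963 m/s; Re = 1.43×10^6; ε/D = 2.30×10^-4; f = 0.01484
h_f = f(L/D)V²/2g = 3.300 m
Total head H = z + h_f = 14.9 + 3.300 = 18.20 m
P_hyd = ρgQH = 998.7·9.81·0.534·18.20 = 95.22 kW

P_hyd ≈ 95.2 kW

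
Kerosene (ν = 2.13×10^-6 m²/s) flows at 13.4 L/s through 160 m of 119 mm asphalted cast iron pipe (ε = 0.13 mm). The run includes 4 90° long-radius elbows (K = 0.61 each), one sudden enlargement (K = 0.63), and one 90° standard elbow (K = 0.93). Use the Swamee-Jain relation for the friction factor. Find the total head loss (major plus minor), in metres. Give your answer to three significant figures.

V = 4Q/(πD²) = 1.205 m/s; V²/2g = 0.07398 m
Re = 6.73×10^4, ε/D = 0.00109 → f = 0.02358 (Swamee-Jain)
Major: h_f = f(L/D)·V²/2g = 0.02358·1345·0.07398 = 2.346 m
Minor: ΣK = 4.00; h_m = ΣK·V²/2g = 0.2959 m
Total H_L = 2.346 + 0.2959 = 2.642 m

H_L ≈ 2.64 m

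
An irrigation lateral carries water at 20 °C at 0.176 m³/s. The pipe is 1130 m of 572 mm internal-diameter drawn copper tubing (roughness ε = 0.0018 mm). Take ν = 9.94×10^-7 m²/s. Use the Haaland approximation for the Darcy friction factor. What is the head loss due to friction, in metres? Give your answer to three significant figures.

h_f ≈ 0.645 m

V = 4Q/(πD²) = 4·0.176/(π·0.572²) = 0.6849 m/s
Re = VD/ν = 0.6849·0.572/9.94×10^-7 = 3.94×10^5 → turbulent
ε/D = 0.0018/572 = 3.15×10^-6
Haaland: f = 0.01367
h_f = f(L/D)V²/(2g) = 0.01367·(1130/0.572)·0.6849²/(2·9.81) = 0.6455 m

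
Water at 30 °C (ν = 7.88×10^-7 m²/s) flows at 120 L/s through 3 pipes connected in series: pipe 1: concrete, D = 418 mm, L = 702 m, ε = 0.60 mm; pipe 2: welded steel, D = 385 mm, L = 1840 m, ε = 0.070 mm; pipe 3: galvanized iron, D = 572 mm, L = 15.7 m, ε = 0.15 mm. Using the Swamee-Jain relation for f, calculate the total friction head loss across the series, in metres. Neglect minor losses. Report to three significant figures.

Pipe 1: V = 0.8745 m/s, Re = 4.64×10^5, ε/D = 0.00144, f = 0.02211, h_1 = f(L/D)V²/2g = 1.447 m
Pipe 2: V = 1.031 m/s, Re = 5.04×10^5, ε/D = 1.82×10^-4, f = 0.01533, h_2 = f(L/D)V²/2g = 3.967 m
Pipe 3: V = 0.4670 m/s, Re = 3.39×10^5, ε/D = 2.62×10^-4, f = 0.01659, h_3 = f(L/D)V²/2g = 0.005062 m
Series → Q common, losses add: H = Σh = 5.419 m

H ≈ 5.42 m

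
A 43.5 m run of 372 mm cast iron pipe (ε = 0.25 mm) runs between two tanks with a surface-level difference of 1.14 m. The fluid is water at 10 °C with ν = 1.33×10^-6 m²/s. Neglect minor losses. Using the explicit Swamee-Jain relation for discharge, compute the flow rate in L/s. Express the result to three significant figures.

Swamee-Jain (Type II): Q = -0.965·√(gD⁵h_f/L)·ln[ε/(3.7D) + √(3.17ν²L/(gD³h_f))]
√(gD⁵h_f/L) = √(9.81·0.372⁵·1.14/43.5) = 0.04280
ε/(3.7D) = 1.82×10^-4; √(3.17ν²L/(gD³h_f)) = 2.06×10^-5
Q = -0.965·0.04280·ln(2.022×10^-4) = 0.3513 m³/s
Check: V = 3.23 m/s, Re = 9.04×10^5, f = 0.01841, h_f = 1.15 m ≈ 1.14 m ✓

Q ≈ 351 L/s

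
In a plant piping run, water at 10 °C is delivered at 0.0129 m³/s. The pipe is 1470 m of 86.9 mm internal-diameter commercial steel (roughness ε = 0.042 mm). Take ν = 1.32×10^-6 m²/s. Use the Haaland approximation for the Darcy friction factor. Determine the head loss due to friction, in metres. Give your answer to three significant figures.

V = 4Q/(πD²) = 4·0.0129/(π·0.0869²) = 2.175 m/s
Re = VD/ν = 2.175·0.0869/1.32×10^-6 = 1.43×10^5 → turbulent
ε/D = 0.042/86.9 = 4.83×10^-4
Haaland: f = 0.01916
h_f = f(L/D)V²/(2g) = 0.01916·(1470/0.0869)·2.175²/(2·9.81) = 78.17 m

h_f ≈ 78.2 m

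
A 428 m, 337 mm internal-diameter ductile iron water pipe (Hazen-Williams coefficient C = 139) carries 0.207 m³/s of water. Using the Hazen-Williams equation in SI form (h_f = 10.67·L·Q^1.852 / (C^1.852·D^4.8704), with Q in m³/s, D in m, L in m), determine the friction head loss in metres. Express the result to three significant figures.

h_f = 10.67·428·0.207^1.852 / (139^1.852·0.337^4.8704) = 5.303 m

h_f ≈ 5.30 m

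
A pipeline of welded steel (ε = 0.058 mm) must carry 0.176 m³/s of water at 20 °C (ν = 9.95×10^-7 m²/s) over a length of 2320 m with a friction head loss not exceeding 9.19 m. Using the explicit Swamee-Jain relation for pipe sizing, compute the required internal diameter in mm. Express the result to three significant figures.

D ≈ 399 mm

Swamee-Jain (Type III): D = 0.66·[ε^1.25·(LQ²/(gh_f))^4.75 + ν·Q^9.4·(L/(gh_f))^5.2]^0.04
LQ²/(gh_f) = 0.7971; L/(gh_f) = 25.73
Term 1 = ε^1.25·(…)^4.75 = 1.72×10^-6; Term 2 = ν·Q^9.4·(…)^5.2 = 1.74×10^-6
D = 0.66·(1.72×10^-6 + 1.74×10^-6)^0.04 = 0.3991 m = 399 mm
Check: V = 1.41 m/s, Re = 5.64×10^5, f = 0.01480, h_f = 8.67 m ≈ 9.19 m ✓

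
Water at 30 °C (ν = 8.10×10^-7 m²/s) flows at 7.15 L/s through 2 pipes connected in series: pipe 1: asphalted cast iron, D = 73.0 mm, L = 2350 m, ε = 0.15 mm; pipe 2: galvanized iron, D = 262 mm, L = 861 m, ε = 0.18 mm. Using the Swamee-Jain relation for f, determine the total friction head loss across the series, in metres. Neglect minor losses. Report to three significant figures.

Pipe 1: V = 1.708 m/s, Re = 1.54×10^5, ε/D = 0.00205, f = 0.02490, h_1 = f(L/D)V²/2g = 119.2 m
Pipe 2: V = 0.1326 m/s, Re = 4.29×10^4, ε/D = 6.87×10^-4, f = 0.02380, h_2 = f(L/D)V²/2g = 0.07013 m
Series → Q common, losses add: H = Σh = 119.3 m

H ≈ 119 m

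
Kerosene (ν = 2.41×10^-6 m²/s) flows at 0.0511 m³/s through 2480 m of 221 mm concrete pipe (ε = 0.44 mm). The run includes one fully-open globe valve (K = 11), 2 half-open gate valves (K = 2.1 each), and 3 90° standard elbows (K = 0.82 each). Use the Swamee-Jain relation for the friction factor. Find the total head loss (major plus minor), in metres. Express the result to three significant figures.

V = 4Q/(πD²) = 1.332 m/s; V²/2g = 0.09045 m
Re = 1.22×10^5, ε/D = 0.00199 → f = 0.02501 (Swamee-Jain)
Major: h_f = f(L/D)·V²/2g = 0.02501·11222·0.09045 = 25.39 m
Minor: ΣK = 17.7; h_m = ΣK·V²/2g = 1.597 m
Total H_L = 25.39 + 1.597 = 26.99 m

H_L ≈ 27.0 m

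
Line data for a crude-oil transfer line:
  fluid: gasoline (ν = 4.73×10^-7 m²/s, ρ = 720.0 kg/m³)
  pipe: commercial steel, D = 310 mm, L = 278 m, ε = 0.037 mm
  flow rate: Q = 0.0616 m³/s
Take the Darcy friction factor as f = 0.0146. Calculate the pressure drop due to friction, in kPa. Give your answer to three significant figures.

Δp ≈ 3.14 kPa

V = 4Q/(πD²) = 4·0.0616/(π·0.310²) = 0.8161 m/s
h_f = f(L/D)V²/(2g) = 0.01460·(278/0.310)·0.8161²/(2·9.81) = 0.4445 m
Δp = ρg·h_f = 720.0·9.81·0.4445 = 3.140 kPa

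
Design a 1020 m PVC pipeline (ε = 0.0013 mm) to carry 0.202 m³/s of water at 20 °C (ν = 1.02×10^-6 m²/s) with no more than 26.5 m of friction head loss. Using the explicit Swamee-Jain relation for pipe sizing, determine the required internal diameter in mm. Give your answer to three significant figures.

Swamee-Jain (Type III): D = 0.66·[ε^1.25·(LQ²/(gh_f))^4.75 + ν·Q^9.4·(L/(gh_f))^5.2]^0.04
LQ²/(gh_f) = 0.1601; L/(gh_f) = 3.924
Term 1 = ε^1.25·(…)^4.75 = 7.30×10^-12; Term 2 = ν·Q^9.4·(…)^5.2 = 3.68×10^-10
D = 0.66·(7.30×10^-12 + 3.68×10^-10)^0.04 = 0.2770 m = 277 mm
Check: V = 3.35 m/s, Re = 9.10×10^5, f = 0.01190, h_f = 25.1 m ≈ 26.5 m ✓

D ≈ 277 mm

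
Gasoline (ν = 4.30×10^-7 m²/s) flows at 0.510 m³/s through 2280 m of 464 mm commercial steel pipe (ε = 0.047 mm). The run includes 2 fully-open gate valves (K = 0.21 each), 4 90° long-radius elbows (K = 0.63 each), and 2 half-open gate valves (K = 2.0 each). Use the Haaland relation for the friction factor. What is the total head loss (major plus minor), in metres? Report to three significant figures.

H_L ≈ 31.7 m

V = 4Q/(πD²) = 3.016 m/s; V²/2g = 0.4636 m
Re = 3.25×10^6, ε/D = 1.01×10^-4 → f = 0.01250 (Haaland)
Major: h_f = f(L/D)·V²/2g = 0.01250·4914·0.4636 = 28.48 m
Minor: ΣK = 6.94; h_m = ΣK·V²/2g = 3.218 m
Total H_L = 28.48 + 3.218 = 31.70 m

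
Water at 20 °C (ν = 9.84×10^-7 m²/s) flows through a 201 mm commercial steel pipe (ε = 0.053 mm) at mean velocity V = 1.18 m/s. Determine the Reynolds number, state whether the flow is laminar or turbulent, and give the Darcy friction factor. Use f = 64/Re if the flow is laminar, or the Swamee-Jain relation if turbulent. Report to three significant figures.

Re ≈ 2.41×10^5; turbulent; f ≈ 0.0172

Re = VD/ν = 1.180·0.201/9.84×10^-7 = 2.41×10^5
Re > 4000 → turbulent; ε/D = 2.64×10^-4
Swamee-Jain: f = 0.01719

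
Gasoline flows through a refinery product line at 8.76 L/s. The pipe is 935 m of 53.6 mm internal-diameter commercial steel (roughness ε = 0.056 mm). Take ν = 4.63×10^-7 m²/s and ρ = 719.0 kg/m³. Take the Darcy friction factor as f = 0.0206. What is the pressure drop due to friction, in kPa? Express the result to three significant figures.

V = 4Q/(πD²) = 4·0.00876/(π·0.0536²) = 3.882 m/s
h_f = f(L/D)V²/(2g) = 0.02060·(935/0.0536)·3.882²/(2·9.81) = 276.0 m
Δp = ρg·h_f = 719.0·9.81·276.0 = 1947 kPa

Δp ≈ 1950 kPa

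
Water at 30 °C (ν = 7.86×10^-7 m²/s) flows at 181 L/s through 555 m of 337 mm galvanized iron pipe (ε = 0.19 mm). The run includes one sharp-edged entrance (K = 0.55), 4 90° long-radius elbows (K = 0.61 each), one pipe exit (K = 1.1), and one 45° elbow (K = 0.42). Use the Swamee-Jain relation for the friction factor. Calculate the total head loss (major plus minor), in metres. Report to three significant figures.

H_L ≈ 7.09 m

V = 4Q/(πD²) = 2.029 m/s; V²/2g = 0.2099 m
Re = 8.70×10^5, ε/D = 5.64×10^-4 → f = 0.01779 (Swamee-Jain)
Major: h_f = f(L/D)·V²/2g = 0.01779·1647·0.2099 = 6.148 m
Minor: ΣK = 4.51; h_m = ΣK·V²/2g = 0.9465 m
Total H_L = 6.148 + 0.9465 = 7.095 m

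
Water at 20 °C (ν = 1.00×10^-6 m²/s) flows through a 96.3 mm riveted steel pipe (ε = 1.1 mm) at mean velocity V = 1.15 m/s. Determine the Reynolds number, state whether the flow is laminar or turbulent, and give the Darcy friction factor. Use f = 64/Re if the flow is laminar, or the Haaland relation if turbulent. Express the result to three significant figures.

Re ≈ 1.11×10^5; turbulent; f ≈ 0.0402

Re = VD/ν = 1.150·0.0963/1.00×10^-6 = 1.11×10^5
Re > 4000 → turbulent; ε/D = 0.0114
Haaland: f = 0.04022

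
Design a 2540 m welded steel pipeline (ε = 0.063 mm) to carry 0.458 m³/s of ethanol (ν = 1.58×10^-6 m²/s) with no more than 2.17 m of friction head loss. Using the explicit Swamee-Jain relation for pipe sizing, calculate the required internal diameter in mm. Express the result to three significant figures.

D ≈ 790 mm

Swamee-Jain (Type III): D = 0.66·[ε^1.25·(LQ²/(gh_f))^4.75 + ν·Q^9.4·(L/(gh_f))^5.2]^0.04
LQ²/(gh_f) = 25.03; L/(gh_f) = 119.3
Term 1 = ε^1.25·(…)^4.75 = 24.6; Term 2 = ν·Q^9.4·(…)^5.2 = 64.5
D = 0.66·(24.6 + 64.5)^0.04 = 0.7899 m = 790 mm
Check: V = 0.935 m/s, Re = 4.67×10^5, f = 0.01434, h_f = 2.05 m ≈ 2.17 m ✓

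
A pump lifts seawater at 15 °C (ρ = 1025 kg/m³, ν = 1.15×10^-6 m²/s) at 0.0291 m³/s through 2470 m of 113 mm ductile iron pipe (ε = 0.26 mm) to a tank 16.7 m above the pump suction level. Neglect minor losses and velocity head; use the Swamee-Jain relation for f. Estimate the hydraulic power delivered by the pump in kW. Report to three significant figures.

P_hyd ≈ 73.6 kW

V = 4Q/(πD²) = 2.902 m/s; Re = 2.85×10^5; ε/D = 0.00230; f = 0.02504
h_f = f(L/D)V²/2g = 234.9 m
Total head H = z + h_f = 16.7 + 234.9 = 251.6 m
P_hyd = ρgQH = 1025·9.81·0.0291·251.6 = 73.62 kW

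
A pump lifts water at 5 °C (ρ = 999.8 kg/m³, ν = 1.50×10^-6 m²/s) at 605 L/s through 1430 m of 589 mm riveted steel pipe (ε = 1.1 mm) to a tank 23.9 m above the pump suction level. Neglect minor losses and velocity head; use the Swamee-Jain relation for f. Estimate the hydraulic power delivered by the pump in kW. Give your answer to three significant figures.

P_hyd ≈ 226 kW

V = 4Q/(πD²) = 2.220 m/s; Re = 8.72×10^5; ε/D = 0.00187; f = 0.02331
h_f = f(L/D)V²/2g = 14.22 m
Total head H = z + h_f = 23.9 + 14.22 = 38.12 m
P_hyd = ρgQH = 999.8·9.81·0.605·38.12 = 226.2 kW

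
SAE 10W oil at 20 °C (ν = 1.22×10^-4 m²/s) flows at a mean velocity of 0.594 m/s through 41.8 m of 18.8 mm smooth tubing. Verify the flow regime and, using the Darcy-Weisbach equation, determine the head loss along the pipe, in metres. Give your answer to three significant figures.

Re = VD/ν = 0.594·0.01880/1.22×10^-4 = 91.5 → laminar (Re < 2300)
f = 64/Re = 0.6992
h_f = f(L/D)V²/(2g) = 0.6992·(41.8/0.01880)·0.594²/(2·9.81) = 27.96 m

h_f ≈ 28.0 m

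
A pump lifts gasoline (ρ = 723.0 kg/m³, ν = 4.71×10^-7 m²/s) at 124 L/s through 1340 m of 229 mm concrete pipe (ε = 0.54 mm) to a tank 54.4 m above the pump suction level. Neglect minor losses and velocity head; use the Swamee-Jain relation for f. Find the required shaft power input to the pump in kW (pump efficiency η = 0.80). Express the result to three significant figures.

P_shaft ≈ 133 kW

V = 4Q/(πD²) = 3.011 m/s; Re = 1.46×10^6; ε/D = 0.00236; f = 0.02465
h_f = f(L/D)V²/2g = 66.63 m
Total head H = z + h_f = 54.4 + 66.63 = 121.0 m
P_hyd = ρgQH = 723.0·9.81·0.124·121.0 = 106.4 kW
P_shaft = P_hyd/η = 106.4/0.80 = 133.1 kW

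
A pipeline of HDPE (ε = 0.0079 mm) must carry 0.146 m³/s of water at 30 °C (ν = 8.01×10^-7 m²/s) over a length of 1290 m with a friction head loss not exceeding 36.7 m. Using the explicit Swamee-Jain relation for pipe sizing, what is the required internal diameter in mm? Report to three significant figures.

D ≈ 240 mm

Swamee-Jain (Type III): D = 0.66·[ε^1.25·(LQ²/(gh_f))^4.75 + ν·Q^9.4·(L/(gh_f))^5.2]^0.04
LQ²/(gh_f) = 0.07638; L/(gh_f) = 3.583
Term 1 = ε^1.25·(…)^4.75 = 2.07×10^-12; Term 2 = ν·Q^9.4·(…)^5.2 = 8.52×10^-12
D = 0.66·(2.07×10^-12 + 8.52×10^-12)^0.04 = 0.2402 m = 240 mm
Check: V = 3.22 m/s, Re = 9.66×10^5, f = 0.01241, h_f = 35.3 m ≈ 36.7 m ✓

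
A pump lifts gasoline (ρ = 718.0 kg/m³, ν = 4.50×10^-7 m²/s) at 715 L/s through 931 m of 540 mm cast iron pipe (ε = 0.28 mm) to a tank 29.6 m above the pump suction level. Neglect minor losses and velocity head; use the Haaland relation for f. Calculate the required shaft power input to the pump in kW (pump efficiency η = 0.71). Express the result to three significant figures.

V = 4Q/(πD²) = 3.122 m/s; Re = 3.75×10^6; ε/D = 5.19×10^-4; f = 0.01699
h_f = f(L/D)V²/2g = 14.55 m
Total head H = z + h_f = 29.6 + 14.55 = 44.15 m
P_hyd = ρgQH = 718.0·9.81·0.715·44.15 = 222.3 kW
P_shaft = P_hyd/η = 222.3/0.71 = 313.2 kW

P_shaft ≈ 313 kW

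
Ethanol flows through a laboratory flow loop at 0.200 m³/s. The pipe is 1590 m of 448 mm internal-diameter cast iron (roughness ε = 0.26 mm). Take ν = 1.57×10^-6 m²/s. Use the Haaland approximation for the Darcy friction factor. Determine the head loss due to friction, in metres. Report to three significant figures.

h_f ≈ 5.34 m

V = 4Q/(πD²) = 4·0.200/(π·0.448²) = 1.269 m/s
Re = VD/ν = 1.269·0.448/1.57×10^-6 = 3.62×10^5 → turbulent
ε/D = 0.26/448 = 5.80×10^-4
Haaland: f = 0.01833
h_f = f(L/D)V²/(2g) = 0.01833·(1590/0.448)·1.269²/(2·9.81) = 5.339 m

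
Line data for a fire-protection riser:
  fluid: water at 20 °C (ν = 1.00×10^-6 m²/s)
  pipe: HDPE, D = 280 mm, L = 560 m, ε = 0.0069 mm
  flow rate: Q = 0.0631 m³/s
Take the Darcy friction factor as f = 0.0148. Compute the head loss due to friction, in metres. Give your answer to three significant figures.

h_f ≈ 1.58 m

V = 4Q/(πD²) = 4·0.0631/(π·0.280²) = 1.025 m/s
h_f = f(L/D)V²/(2g) = 0.01480·(560/0.280)·1.025²/(2·9.81) = 1.584 m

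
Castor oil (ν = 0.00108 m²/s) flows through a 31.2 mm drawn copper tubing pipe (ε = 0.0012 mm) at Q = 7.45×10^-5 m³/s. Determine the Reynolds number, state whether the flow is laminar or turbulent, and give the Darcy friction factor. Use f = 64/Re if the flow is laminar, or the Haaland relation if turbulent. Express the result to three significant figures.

Re ≈ 2.82; laminar; f = 64/Re ≈ 22.7

V = 4Q/(πD²) = 0.09744 m/s
Re = VD/ν = 0.09744·0.0312/0.00108 = 2.82
Re < 2300 → laminar → f = 64/Re = 22.73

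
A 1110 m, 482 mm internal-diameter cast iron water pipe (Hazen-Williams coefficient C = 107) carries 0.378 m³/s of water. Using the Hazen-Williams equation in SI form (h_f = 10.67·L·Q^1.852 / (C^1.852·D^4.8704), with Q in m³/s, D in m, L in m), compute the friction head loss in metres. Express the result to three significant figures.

h_f ≈ 11.9 m

h_f = 10.67·1110·0.378^1.852 / (107^1.852·0.482^4.8704) = 11.92 m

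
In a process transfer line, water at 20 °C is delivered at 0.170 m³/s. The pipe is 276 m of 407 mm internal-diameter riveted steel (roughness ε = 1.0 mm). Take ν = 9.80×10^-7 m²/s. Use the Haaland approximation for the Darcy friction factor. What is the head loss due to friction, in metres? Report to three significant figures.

V = 4Q/(πD²) = 4·0.170/(π·0.407²) = 1.307 m/s
Re = VD/ν = 1.307·0.407/9.80×10^-7 = 5.43×10^5 → turbulent
ε/D = 1.0/407 = 0.00246
Haaland: f = 0.02506
h_f = f(L/D)V²/(2g) = 0.02506·(276/0.407)·1.307²/(2·9.81) = 1.479 m

h_f ≈ 1.48 m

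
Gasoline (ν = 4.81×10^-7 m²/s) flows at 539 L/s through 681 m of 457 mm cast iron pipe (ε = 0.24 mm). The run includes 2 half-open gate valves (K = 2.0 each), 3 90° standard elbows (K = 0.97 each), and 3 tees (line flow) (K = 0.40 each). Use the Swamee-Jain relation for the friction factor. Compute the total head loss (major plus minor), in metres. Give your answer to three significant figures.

V = 4Q/(πD²) = 3.286 m/s; V²/2g = 0.5503 m
Re = 3.12×10^6, ε/D = 5.25×10^-4 → f = 0.01710 (Swamee-Jain)
Major: h_f = f(L/D)·V²/2g = 0.01710·1490·0.5503 = 14.02 m
Minor: ΣK = 8.11; h_m = ΣK·V²/2g = 4.463 m
Total H_L = 14.02 + 4.463 = 18.49 m

H_L ≈ 18.5 m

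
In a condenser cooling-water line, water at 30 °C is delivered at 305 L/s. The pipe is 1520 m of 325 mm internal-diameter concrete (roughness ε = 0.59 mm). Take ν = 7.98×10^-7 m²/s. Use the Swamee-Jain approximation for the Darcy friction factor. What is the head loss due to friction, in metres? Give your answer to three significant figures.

V = 4Q/(πD²) = 4·0.305/(π·0.325²) = 3.677 m/s
Re = VD/ν = 3.677·0.325/7.98×10^-7 = 1.50×10^6 → turbulent
ε/D = 0.59/325 = 0.00182
Swamee-Jain: f = 0.02302
h_f = f(L/D)V²/(2g) = 0.02302·(1520/0.325)·3.677²/(2·9.81) = 74.18 m

h_f ≈ 74.2 m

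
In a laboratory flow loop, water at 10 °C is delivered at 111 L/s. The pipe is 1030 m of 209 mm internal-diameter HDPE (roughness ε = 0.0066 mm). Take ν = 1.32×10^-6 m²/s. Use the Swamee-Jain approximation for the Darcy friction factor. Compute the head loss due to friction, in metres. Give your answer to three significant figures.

V = 4Q/(πD²) = 4·0.111/(π·0.209²) = 3.235 m/s
Re = VD/ν = 3.235·0.209/1.32×10^-6 = 5.12×10^5 → turbulent
ε/D = 0.0066/209 = 3.16×10^-5
Swamee-Jain: f = 0.01353
h_f = f(L/D)V²/(2g) = 0.01353·(1030/0.209)·3.235²/(2·9.81) = 35.57 m

h_f ≈ 35.6 m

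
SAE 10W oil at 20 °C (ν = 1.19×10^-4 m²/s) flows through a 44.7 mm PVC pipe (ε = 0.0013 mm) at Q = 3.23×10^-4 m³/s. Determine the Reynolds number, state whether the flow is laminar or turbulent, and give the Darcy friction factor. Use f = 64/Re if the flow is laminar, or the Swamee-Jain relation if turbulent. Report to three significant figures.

V = 4Q/(πD²) = 0.2058 m/s
Re = VD/ν = 0.2058·0.0447/1.19×10^-4 = 77.3
Re < 2300 → laminar → f = 64/Re = 0.8278

Re ≈ 77.3; laminar; f = 64/Re ≈ 0.828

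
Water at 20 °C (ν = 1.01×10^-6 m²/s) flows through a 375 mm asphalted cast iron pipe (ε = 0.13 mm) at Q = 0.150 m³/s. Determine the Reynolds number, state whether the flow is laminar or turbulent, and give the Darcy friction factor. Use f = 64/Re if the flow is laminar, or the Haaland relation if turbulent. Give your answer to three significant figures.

Re ≈ 5.04×10^5; turbulent; f ≈ 0.0165

V = 4Q/(πD²) = 1.358 m/s
Re = VD/ν = 1.358·0.375/1.01×10^-6 = 5.04×10^5
Re > 4000 → turbulent; ε/D = 3.47×10^-4
Haaland: f = 0.01651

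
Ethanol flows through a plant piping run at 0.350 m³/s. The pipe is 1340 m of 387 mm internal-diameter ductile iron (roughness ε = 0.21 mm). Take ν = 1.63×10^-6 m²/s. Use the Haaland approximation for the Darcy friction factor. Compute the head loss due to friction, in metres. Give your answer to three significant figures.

h_f ≈ 27.5 m

V = 4Q/(πD²) = 4·0.350/(π·0.387²) = 2.975 m/s
Re = VD/ν = 2.975·0.387/1.63×10^-6 = 7.06×10^5 → turbulent
ε/D = 0.21/387 = 5.43×10^-4
Haaland: f = 0.01762
h_f = f(L/D)V²/(2g) = 0.01762·(1340/0.387)·2.975²/(2·9.81) = 27.53 m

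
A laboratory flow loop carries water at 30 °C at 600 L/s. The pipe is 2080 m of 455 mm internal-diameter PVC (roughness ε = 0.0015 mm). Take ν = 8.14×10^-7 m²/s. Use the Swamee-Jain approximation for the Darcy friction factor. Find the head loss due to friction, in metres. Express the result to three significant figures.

h_f ≈ 33.1 m

V = 4Q/(πD²) = 4·0.600/(π·0.455²) = 3.690 m/s
Re = VD/ν = 3.690·0.455/8.14×10^-7 = 2.06×10^6 → turbulent
ε/D = 0.0015/455 = 3.30×10^-6
Swamee-Jain: f = 0.01044
h_f = f(L/D)V²/(2g) = 0.01044·(2080/0.455)·3.690²/(2·9.81) = 33.13 m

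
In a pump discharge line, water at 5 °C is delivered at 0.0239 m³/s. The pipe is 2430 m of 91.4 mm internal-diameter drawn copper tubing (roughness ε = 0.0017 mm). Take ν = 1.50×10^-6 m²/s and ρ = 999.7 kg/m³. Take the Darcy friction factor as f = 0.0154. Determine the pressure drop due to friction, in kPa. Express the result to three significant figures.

Δp ≈ 2720 kPa

V = 4Q/(πD²) = 4·0.0239/(π·0.0914²) = 3.643 m/s
h_f = f(L/D)V²/(2g) = 0.01540·(2430/0.0914)·3.643²/(2·9.81) = 276.9 m
Δp = ρg·h_f = 999.7·9.81·276.9 = 2716 kPa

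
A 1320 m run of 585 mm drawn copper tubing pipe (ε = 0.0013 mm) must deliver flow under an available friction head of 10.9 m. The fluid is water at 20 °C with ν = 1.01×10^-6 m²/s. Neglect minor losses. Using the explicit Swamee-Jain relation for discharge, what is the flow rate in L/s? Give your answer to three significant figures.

Q ≈ 800 L/s

Swamee-Jain (Type II): Q = -0.965·√(gD⁵h_f/L)·ln[ε/(3.7D) + √(3.17ν²L/(gD³h_f))]
√(gD⁵h_f/L) = √(9.81·0.585⁵·10.9/1320) = 0.07450
ε/(3.7D) = 6.01×10^-7; √(3.17ν²L/(gD³h_f)) = 1.41×10^-5
Q = -0.965·0.07450·ln(1.472×10^-5) = 0.7999 m³/s
Check: V = 2.98 m/s, Re = 1.72×10^6, f = 0.01069, h_f = 10.9 m ≈ 10.9 m ✓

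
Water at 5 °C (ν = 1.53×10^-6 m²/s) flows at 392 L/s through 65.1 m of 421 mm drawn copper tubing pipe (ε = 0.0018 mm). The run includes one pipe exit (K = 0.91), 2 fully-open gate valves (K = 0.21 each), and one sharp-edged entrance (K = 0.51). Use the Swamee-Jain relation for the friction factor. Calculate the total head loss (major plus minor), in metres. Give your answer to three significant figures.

H_L ≈ 1.51 m

V = 4Q/(πD²) = 2.816 m/s; V²/2g = 0.4042 m
Re = 7.75×10^5, ε/D = 4.28×10^-6 → f = 0.01221 (Swamee-Jain)
Major: h_f = f(L/D)·V²/2g = 0.01221·154.6·0.4042 = 0.7633 m
Minor: ΣK = 1.84; h_m = ΣK·V²/2g = 0.7437 m
Total H_L = 0.7633 + 0.7437 = 1.507 m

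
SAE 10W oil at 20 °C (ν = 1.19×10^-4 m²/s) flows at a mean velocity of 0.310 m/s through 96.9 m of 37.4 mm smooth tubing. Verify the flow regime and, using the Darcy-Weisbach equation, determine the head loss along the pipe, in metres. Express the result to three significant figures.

h_f ≈ 8.34 m

Re = VD/ν = 0.310·0.03740/1.19×10^-4 = 97.4 → laminar (Re < 2300)
f = 64/Re = 0.6569
h_f = f(L/D)V²/(2g) = 0.6569·(96.9/0.03740)·0.310²/(2·9.81) = 8.336 m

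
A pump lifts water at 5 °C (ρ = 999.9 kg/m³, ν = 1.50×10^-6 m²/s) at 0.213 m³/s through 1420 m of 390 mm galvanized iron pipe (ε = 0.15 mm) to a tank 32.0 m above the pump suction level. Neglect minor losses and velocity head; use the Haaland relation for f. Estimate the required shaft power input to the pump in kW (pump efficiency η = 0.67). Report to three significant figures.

P_shaft ≈ 131 kW

V = 4Q/(πD²) = 1.783 m/s; Re = 4.64×10^5; ε/D = 3.85×10^-4; f = 0.01687
h_f = f(L/D)V²/2g = 9.952 m
Total head H = z + h_f = 32.0 + 9.952 = 41.95 m
P_hyd = ρgQH = 999.9·9.81·0.213·41.95 = 87.65 kW
P_shaft = P_hyd/η = 87.65/0.67 = 130.8 kW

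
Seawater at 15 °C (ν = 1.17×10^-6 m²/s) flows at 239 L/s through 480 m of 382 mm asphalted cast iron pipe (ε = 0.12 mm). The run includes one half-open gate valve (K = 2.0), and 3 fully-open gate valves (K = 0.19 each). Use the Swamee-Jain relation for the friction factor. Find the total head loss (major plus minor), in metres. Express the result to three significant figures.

H_L ≈ 5.08 m

V = 4Q/(πD²) = 2.085 m/s; V²/2g = 0.2216 m
Re = 6.81×10^5, ε/D = 3.14×10^-4 → f = 0.01618 (Swamee-Jain)
Major: h_f = f(L/D)·V²/2g = 0.01618·1257·0.2216 = 4.506 m
Minor: ΣK = 2.57; h_m = ΣK·V²/2g = 0.5696 m
Total H_L = 4.506 + 0.5696 = 5.075 m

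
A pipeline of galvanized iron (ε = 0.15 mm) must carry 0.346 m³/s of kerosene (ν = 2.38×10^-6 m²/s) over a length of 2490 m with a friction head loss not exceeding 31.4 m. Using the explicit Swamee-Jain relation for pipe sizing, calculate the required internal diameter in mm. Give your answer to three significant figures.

D ≈ 428 mm

Swamee-Jain (Type III): D = 0.66·[ε^1.25·(LQ²/(gh_f))^4.75 + ν·Q^9.4·(L/(gh_f))^5.2]^0.04
LQ²/(gh_f) = 0.9677; L/(gh_f) = 8.084
Term 1 = ε^1.25·(…)^4.75 = 1.42×10^-5; Term 2 = ν·Q^9.4·(…)^5.2 = 5.80×10^-6
D = 0.66·(1.42×10^-5 + 5.80×10^-6)^0.04 = 0.4281 m = 428 mm
Check: V = 2.40 m/s, Re = 4.32×10^5, f = 0.01692, h_f = 29.0 m ≈ 31.4 m ✓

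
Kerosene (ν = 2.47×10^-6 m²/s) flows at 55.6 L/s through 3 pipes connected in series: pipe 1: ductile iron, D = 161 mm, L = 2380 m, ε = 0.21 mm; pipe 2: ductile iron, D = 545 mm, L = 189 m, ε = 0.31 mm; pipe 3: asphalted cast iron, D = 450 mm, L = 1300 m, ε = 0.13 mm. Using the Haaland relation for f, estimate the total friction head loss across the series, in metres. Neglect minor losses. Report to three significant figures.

H ≈ 125 m

Pipe 1: V = 2.731 m/s, Re = 1.78×10^5, ε/D = 0.00130, f = 0.02217, h_1 = f(L/D)V²/2g = 124.6 m
Pipe 2: V = 0.2383 m/s, Re = 5.26×10^4, ε/D = 5.69×10^-4, f = 0.02228, h_2 = f(L/D)V²/2g = 0.02237 m
Pipe 3: V = 0.3496 m/s, Re = 6.37×10^4, ε/D = 2.89×10^-4, f = 0.02064, h_3 = f(L/D)V²/2g = 0.3715 m
Series → Q common, losses add: H = Σh = 125.0 m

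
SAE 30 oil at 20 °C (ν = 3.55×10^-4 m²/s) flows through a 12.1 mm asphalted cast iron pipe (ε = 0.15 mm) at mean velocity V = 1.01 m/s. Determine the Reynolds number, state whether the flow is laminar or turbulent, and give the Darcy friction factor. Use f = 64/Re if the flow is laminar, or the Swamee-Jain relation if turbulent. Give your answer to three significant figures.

Re ≈ 34.4; laminar; f = 64/Re ≈ 1.86

Re = VD/ν = 1.010·0.0121/3.55×10^-4 = 34.4
Re < 2300 → laminar → f = 64/Re = 1.859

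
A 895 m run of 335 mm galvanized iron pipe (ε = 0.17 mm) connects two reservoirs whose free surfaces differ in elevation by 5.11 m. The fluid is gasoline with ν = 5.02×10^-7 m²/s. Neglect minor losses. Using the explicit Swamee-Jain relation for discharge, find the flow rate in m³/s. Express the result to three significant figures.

Q ≈ 0.130 m³/s

Swamee-Jain (Type II): Q = -0.965·√(gD⁵h_f/L)·ln[ε/(3.7D) + √(3.17ν²L/(gD³h_f))]
√(gD⁵h_f/L) = √(9.81·0.335⁵·5.11/895) = 0.01537
ε/(3.7D) = 1.37×10^-4; √(3.17ν²L/(gD³h_f)) = 1.95×10^-5
Q = -0.965·0.01537·ln(1.566×10^-4) = 0.1300 m³/s
Check: V = 1.47 m/s, Re = 9.84×10^5, f = 0.01736, h_f = 5.14 m ≈ 5.11 m ✓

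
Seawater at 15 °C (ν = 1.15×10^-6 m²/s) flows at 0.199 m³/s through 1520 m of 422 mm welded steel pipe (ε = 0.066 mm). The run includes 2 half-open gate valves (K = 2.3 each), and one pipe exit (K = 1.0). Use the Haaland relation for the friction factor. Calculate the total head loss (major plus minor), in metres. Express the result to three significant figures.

V = 4Q/(πD²) = 1.423 m/s; V²/2g = 0.1032 m
Re = 5.22×10^5, ε/D = 1.56×10^-4 → f = 0.01481 (Haaland)
Major: h_f = f(L/D)·V²/2g = 0.01481·3602·0.1032 = 5.502 m
Minor: ΣK = 5.60; h_m = ΣK·V²/2g = 0.5778 m
Total H_L = 5.502 + 0.5778 = 6.080 m

H_L ≈ 6.08 m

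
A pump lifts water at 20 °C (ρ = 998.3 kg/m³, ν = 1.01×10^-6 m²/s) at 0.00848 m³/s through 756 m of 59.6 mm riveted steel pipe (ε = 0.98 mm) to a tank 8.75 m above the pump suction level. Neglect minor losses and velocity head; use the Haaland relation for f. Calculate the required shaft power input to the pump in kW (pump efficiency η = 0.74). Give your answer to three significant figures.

P_shaft ≈ 31.5 kW

V = 4Q/(πD²) = 3.040 m/s; Re = 1.79×10^5; ε/D = 0.0164; f = 0.04551
h_f = f(L/D)V²/2g = 271.8 m
Total head H = z + h_f = 8.75 + 271.8 = 280.6 m
P_hyd = ρgQH = 998.3·9.81·0.00848·280.6 = 23.30 kW
P_shaft = P_hyd/η = 23.30/0.74 = 31.49 kW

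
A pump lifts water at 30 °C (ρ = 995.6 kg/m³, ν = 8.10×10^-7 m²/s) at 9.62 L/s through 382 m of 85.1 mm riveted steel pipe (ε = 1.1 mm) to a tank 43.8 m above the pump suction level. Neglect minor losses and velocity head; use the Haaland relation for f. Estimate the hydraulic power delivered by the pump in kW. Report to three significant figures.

P_hyd ≈ 6.68 kW

V = 4Q/(πD²) = 1.691 m/s; Re = 1.78×10^5; ε/D = 0.0129; f = 0.04178
h_f = f(L/D)V²/2g = 27.34 m
Total head H = z + h_f = 43.8 + 27.34 = 71.14 m
P_hyd = ρgQH = 995.6·9.81·0.00962·71.14 = 6.684 kW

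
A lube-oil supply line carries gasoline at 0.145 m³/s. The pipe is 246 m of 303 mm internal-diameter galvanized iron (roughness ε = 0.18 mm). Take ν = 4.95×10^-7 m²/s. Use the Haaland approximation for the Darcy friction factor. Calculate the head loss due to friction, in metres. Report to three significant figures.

h_f ≈ 2.96 m

V = 4Q/(πD²) = 4·0.145/(π·0.303²) = 2.011 m/s
Re = VD/ν = 2.011·0.303/4.95×10^-7 = 1.23×10^6 → turbulent
ε/D = 0.18/303 = 5.94×10^-4
Haaland: f = 0.01772
h_f = f(L/D)V²/(2g) = 0.01772·(246/0.303)·2.011²/(2·9.81) = 2.965 m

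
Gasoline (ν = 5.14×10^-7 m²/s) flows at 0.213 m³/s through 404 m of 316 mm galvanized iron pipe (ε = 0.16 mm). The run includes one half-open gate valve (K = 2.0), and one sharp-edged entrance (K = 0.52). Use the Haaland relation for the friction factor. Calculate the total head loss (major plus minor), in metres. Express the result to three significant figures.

H_L ≈ 9.14 m

V = 4Q/(πD²) = 2.716 m/s; V²/2g = 0.3760 m
Re = 1.67×10^6, ε/D = 5.06×10^-4 → f = 0.01705 (Haaland)
Major: h_f = f(L/D)·V²/2g = 0.01705·1278·0.3760 = 8.193 m
Minor: ΣK = 2.52; h_m = ΣK·V²/2g = 0.9474 m
Total H_L = 8.193 + 0.9474 = 9.140 m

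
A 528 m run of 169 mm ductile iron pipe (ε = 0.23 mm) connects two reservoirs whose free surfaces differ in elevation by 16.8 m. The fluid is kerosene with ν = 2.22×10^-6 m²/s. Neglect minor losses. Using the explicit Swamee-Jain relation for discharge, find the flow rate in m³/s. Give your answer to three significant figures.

Swamee-Jain (Type II): Q = -0.965·√(gD⁵h_f/L)·ln[ε/(3.7D) + √(3.17ν²L/(gD³h_f))]
√(gD⁵h_f/L) = √(9.81·0.169⁵·16.8/528) = 0.006560
ε/(3.7D) = 3.68×10^-4; √(3.17ν²L/(gD³h_f)) = 1.02×10^-4
Q = -0.965·0.006560·ln(4.697×10^-4) = 0.04851 m³/s
Check: V = 2.16 m/s, Re = 1.65×10^5, f = 0.02274, h_f = 16.9 m ≈ 16.8 m ✓

Q ≈ 0.0485 m³/s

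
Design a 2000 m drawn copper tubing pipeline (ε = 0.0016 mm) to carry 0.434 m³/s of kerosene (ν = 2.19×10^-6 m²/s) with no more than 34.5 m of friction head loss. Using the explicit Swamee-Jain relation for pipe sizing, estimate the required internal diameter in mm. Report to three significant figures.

Swamee-Jain (Type III): D = 0.66·[ε^1.25·(LQ²/(gh_f))^4.75 + ν·Q^9.4·(L/(gh_f))^5.2]^0.04
LQ²/(gh_f) = 1.113; L/(gh_f) = 5.909
Term 1 = ε^1.25·(…)^4.75 = 9.47×10^-8; Term 2 = ν·Q^9.4·(…)^5.2 = 8.81×10^-6
D = 0.66·(9.47×10^-8 + 8.81×10^-6)^0.04 = 0.4145 m = 414 mm
Check: V = 3.22 m/s, Re = 6.09×10^5, f = 0.01271, h_f = 32.3 m ≈ 34.5 m ✓

D ≈ 414 mm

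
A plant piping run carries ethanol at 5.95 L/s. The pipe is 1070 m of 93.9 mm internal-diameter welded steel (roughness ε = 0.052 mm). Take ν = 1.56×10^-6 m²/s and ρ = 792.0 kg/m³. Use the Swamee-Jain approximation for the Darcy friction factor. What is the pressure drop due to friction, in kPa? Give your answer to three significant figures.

Δp ≈ 75.5 kPa

V = 4Q/(πD²) = 4·0.00595/(π·0.0939²) = 0.8592 m/s
Re = VD/ν = 0.8592·0.0939/1.56×10^-6 = 5.17×10^4 → turbulent
ε/D = 0.052/93.9 = 5.54×10^-4
Swamee-Jain: f = 0.02268
h_f = f(L/D)V²/(2g) = 0.02268·(1070/0.0939)·0.8592²/(2·9.81) = 9.723 m
Δp = ρg·h_f = 792.0·9.81·9.723 = 75.54 kPa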